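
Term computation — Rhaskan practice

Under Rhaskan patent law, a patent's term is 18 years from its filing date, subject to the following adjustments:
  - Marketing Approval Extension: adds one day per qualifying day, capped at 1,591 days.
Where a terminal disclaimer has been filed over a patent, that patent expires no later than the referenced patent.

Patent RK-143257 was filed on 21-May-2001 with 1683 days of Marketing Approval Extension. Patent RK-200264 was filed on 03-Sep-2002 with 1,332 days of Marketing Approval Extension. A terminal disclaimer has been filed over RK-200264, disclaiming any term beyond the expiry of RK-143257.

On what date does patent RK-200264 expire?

Natural term of RK-200264:
  Base: filing + 18 years → 3 September 2020.
  Marketing Approval Extension: 1332 days (within the 1591-day cap) → +1332 days → 27 April 2024.
Expiry of referenced patent RK-143257:
  Base: filing + 18 years → 21 May 2019.
  Marketing Approval Extension: 1683 days claimed exceeds the 1591-day cap, so +1591 days → 28 September 2023.
Terminal disclaimer: RK-200264 expires on the earlier of 27 April 2024 and 28 September 2023.

September 28, 2023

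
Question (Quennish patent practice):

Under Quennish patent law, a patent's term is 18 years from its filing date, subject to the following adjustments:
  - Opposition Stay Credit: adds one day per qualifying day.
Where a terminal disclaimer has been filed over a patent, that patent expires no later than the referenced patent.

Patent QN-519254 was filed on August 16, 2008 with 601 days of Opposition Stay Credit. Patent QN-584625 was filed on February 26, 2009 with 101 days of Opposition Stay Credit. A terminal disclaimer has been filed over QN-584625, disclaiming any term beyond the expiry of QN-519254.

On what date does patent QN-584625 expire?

2027-06-07

Natural term of QN-584625:
  Base: filing + 18 years → 26 February 2027.
  Opposition Stay Credit: +101 days → 7 June 2027.
Expiry of referenced patent QN-519254:
  Base: filing + 18 years → 16 August 2026.
  Opposition Stay Credit: +601 days → 8 April 2028.
Terminal disclaimer: QN-584625 expires on the earlier of 7 June 2027 and 8 April 2028.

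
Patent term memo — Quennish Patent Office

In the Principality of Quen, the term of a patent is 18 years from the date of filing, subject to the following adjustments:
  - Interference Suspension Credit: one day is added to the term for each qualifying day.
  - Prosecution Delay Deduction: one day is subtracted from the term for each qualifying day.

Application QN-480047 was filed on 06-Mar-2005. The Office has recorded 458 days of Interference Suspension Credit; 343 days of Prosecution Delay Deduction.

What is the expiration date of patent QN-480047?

June 29, 2023

Base term: filing date + 18 years → 6 March 2023.
Interference Suspension Credit: +458 days → 6 June 2024.
Prosecution Delay Deduction: −343 days → 29 June 2023.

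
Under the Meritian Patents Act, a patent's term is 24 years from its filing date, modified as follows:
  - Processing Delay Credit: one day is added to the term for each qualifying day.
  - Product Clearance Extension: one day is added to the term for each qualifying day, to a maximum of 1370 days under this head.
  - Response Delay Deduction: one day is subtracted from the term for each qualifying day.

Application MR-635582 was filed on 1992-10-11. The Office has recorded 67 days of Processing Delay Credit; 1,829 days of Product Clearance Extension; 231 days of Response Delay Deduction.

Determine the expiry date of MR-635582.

January 30, 2020

Base term: filing date + 24 years → 11 October 2016.
Processing Delay Credit: +67 days → 17 December 2016.
Product Clearance Extension: 1829 days claimed exceeds the 1370-day cap, so +1370 days → 17 September 2020.
Response Delay Deduction: −231 days → 30 January 2020.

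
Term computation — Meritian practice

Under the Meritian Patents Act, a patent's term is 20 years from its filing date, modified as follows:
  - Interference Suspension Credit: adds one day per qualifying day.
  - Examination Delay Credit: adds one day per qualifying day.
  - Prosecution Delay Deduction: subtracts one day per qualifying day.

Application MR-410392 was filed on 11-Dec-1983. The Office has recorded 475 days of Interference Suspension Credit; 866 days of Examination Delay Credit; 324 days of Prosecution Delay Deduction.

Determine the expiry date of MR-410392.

2006-09-23

Base term: filing date + 20 years → 11 December 2003.
Interference Suspension Credit: +475 days → 30 March 2005.
Examination Delay Credit: +866 days → 13 August 2007.
Prosecution Delay Deduction: −324 days → 23 September 2006.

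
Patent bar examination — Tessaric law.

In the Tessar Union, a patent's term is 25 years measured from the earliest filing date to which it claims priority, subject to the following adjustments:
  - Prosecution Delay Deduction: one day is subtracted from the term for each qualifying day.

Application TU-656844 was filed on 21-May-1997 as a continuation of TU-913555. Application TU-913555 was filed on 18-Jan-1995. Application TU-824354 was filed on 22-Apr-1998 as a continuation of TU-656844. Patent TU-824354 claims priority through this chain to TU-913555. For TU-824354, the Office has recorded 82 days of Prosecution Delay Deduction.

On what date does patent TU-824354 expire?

Earliest priority filing: 18 January 1995.
Base term: 18 January 1995 + 25 years → 18 January 2020.
Prosecution Delay Deduction: −82 days → 28 October 2019.

October 28, 2019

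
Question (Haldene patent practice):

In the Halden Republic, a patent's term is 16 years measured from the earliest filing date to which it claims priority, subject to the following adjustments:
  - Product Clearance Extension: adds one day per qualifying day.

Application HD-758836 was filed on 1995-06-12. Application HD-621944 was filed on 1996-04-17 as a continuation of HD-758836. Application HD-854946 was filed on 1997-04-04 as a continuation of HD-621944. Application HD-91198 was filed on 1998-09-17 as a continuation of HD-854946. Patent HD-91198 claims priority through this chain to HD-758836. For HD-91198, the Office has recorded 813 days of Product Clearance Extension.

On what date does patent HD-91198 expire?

2013-09-02

Earliest priority filing: 12 June 1995.
Base term: 12 June 1995 + 16 years → 12 June 2011.
Product Clearance Extension: +813 days → 2 September 2013.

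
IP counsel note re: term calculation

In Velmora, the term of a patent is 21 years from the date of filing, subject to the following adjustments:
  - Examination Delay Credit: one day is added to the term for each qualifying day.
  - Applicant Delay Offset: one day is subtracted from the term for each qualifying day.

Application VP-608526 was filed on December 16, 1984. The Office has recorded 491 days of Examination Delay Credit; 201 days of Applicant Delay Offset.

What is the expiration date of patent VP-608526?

Base term: filing date + 21 years → 16 December 2005.
Examination Delay Credit: +491 days → 21 April 2007.
Applicant Delay Offset: −201 days → 2 October 2006.

2006-10-02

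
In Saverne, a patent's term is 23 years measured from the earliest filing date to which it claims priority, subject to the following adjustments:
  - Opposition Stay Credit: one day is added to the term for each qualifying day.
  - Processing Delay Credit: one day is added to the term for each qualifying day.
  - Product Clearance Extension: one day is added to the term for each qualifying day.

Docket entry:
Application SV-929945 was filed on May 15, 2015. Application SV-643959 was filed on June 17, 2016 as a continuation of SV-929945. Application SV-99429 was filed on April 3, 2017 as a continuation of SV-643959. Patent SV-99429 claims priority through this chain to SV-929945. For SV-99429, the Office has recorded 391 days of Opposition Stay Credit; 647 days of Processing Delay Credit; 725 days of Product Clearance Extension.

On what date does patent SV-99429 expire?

Earliest priority filing: 15 May 2015.
Base term: 15 May 2015 + 23 years → 15 May 2038.
Opposition Stay Credit: +391 days → 10 June 2039.
Processing Delay Credit: +647 days → 18 March 2041.
Product Clearance Extension: +725 days → 13 March 2043.

2043-03-13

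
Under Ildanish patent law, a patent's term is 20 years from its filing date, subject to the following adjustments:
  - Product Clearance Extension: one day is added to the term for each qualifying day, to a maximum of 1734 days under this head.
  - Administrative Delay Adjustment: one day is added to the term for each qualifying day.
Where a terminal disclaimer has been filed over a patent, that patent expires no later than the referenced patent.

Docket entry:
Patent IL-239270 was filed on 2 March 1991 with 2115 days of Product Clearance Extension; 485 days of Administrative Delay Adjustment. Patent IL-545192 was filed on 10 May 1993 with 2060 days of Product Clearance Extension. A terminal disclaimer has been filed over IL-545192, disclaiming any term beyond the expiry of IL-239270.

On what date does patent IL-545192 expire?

March 29, 2017

Natural term of IL-545192:
  Base: filing + 20 years → 10 May 2013.
  Product Clearance Extension: 2060 days claimed exceeds the 1734-day cap, so +1734 days → 7 February 2018.
Expiry of referenced patent IL-239270:
  Base: filing + 20 years → 2 March 2011.
  Product Clearance Extension: 2115 days claimed exceeds the 1734-day cap, so +1734 days → 30 November 2015.
  Administrative Delay Adjustment: +485 days → 29 March 2017.
Terminal disclaimer: IL-545192 expires on the earlier of 7 February 2018 and 29 March 2017.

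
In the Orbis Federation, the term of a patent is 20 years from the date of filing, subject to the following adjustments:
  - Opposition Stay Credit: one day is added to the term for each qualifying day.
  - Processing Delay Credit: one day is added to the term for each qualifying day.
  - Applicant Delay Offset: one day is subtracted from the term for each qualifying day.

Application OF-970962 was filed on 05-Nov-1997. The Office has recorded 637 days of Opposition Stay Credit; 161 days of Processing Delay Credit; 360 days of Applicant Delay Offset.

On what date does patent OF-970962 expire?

Base term: filing date + 20 years → 5 November 2017.
Opposition Stay Credit: +637 days → 4 August 2019.
Processing Delay Credit: +161 days → 12 January 2020.
Applicant Delay Offset: −360 days → 17 January 2019.

January 17, 2019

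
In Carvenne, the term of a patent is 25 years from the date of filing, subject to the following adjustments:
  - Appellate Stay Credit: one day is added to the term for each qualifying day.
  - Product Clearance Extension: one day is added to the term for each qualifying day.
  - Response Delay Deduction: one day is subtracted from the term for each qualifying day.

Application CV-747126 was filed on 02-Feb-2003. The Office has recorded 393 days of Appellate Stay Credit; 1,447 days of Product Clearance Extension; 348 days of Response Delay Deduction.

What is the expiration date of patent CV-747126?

2032-03-04

Base term: filing date + 25 years → 2 February 2028.
Appellate Stay Credit: +393 days → 1 March 2029.
Product Clearance Extension: +1447 days → 15 February 2033.
Response Delay Deduction: −348 days → 4 March 2032.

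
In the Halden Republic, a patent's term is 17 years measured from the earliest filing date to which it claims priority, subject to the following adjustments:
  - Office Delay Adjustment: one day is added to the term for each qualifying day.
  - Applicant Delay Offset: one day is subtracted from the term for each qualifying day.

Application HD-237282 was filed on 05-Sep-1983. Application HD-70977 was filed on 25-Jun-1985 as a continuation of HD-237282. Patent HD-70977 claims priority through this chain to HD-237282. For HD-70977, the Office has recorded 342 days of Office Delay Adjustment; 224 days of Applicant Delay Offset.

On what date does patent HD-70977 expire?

January 1, 2001

Earliest priority filing: 5 September 1983.
Base term: 5 September 1983 + 17 years → 5 September 2000.
Office Delay Adjustment: +342 days → 13 August 2001.
Applicant Delay Offset: −224 days → 1 January 2001.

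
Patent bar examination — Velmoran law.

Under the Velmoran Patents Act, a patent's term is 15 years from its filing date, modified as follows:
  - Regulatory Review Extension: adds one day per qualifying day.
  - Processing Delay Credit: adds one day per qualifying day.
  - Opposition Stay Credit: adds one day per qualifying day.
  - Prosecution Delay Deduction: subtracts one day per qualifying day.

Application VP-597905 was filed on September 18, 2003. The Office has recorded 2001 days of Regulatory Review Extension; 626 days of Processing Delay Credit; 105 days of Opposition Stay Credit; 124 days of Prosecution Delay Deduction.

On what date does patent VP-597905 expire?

November 8, 2025

Base term: filing date + 15 years → 18 September 2018.
Regulatory Review Extension: +2001 days → 11 March 2024.
Processing Delay Credit: +626 days → 27 November 2025.
Opposition Stay Credit: +105 days → 12 March 2026.
Prosecution Delay Deduction: −124 days → 8 November 2025.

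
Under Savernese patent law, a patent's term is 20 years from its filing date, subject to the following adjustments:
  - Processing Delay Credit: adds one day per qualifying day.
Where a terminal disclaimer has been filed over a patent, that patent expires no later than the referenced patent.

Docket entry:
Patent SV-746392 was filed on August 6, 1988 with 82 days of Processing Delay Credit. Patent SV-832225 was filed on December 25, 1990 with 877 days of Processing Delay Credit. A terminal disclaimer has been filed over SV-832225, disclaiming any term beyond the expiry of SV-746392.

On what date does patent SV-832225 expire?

Natural term of SV-832225:
  Base: filing + 20 years → 25 December 2010.
  Processing Delay Credit: +877 days → 20 May 2013.
Expiry of referenced patent SV-746392:
  Base: filing + 20 years → 6 August 2008.
  Processing Delay Credit: +82 days → 27 October 2008.
Terminal disclaimer: SV-832225 expires on the earlier of 20 May 2013 and 27 October 2008.

2008-10-27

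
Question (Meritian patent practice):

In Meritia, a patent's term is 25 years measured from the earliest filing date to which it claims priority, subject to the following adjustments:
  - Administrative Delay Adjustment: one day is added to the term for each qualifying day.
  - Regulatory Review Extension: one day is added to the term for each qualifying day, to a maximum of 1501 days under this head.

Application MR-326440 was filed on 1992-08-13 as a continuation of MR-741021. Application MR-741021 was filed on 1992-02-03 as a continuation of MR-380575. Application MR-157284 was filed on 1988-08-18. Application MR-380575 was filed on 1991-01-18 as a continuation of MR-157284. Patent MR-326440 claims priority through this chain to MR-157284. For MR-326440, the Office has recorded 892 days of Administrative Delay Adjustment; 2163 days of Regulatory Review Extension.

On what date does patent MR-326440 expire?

Earliest priority filing: 18 August 1988.
Base term: 18 August 1988 + 25 years → 18 August 2013.
Administrative Delay Adjustment: +892 days → 27 January 2016.
Regulatory Review Extension: 2163 days claimed exceeds the 1501-day cap, so +1501 days → 7 March 2020.

March 7, 2020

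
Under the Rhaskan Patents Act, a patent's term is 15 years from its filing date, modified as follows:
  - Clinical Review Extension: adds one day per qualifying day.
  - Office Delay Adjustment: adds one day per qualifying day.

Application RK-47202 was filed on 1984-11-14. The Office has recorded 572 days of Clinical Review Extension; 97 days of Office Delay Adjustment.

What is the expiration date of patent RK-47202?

2001-09-13

Base term: filing date + 15 years → 14 November 1999.
Clinical Review Extension: +572 days → 8 June 2001.
Office Delay Adjustment: +97 days → 13 September 2001.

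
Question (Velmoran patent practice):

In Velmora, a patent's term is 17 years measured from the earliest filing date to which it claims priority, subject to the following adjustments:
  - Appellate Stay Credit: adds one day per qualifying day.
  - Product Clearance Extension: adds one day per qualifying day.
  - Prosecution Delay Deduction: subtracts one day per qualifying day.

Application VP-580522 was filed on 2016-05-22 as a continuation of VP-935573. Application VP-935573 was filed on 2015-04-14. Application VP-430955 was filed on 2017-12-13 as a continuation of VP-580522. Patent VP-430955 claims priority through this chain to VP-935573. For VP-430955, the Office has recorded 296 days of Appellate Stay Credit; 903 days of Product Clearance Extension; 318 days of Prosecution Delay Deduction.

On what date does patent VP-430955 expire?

Earliest priority filing: 14 April 2015.
Base term: 14 April 2015 + 17 years → 14 April 2032.
Appellate Stay Credit: +296 days → 4 February 2033.
Product Clearance Extension: +903 days → 27 July 2035.
Prosecution Delay Deduction: −318 days → 12 September 2034.

2034-09-12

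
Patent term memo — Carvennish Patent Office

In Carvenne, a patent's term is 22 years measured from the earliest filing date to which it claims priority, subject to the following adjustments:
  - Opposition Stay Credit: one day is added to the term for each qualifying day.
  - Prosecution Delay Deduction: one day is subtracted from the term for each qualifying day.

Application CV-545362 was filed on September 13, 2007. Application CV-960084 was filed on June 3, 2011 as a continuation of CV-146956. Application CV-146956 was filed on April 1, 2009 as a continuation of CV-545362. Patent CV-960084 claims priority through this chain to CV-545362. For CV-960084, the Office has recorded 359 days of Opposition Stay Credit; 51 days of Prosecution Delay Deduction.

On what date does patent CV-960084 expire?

Earliest priority filing: 13 September 2007.
Base term: 13 September 2007 + 22 years → 13 September 2029.
Opposition Stay Credit: +359 days → 7 September 2030.
Prosecution Delay Deduction: −51 days → 18 July 2030.

July 18, 2030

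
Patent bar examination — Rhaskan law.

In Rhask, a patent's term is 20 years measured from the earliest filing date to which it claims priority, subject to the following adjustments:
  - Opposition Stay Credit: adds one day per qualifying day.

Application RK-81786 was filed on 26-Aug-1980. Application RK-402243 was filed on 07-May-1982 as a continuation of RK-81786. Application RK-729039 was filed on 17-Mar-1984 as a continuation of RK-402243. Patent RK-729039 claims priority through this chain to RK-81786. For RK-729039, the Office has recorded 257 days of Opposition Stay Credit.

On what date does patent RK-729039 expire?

Earliest priority filing: 26 August 1980.
Base term: 26 August 1980 + 20 years → 26 August 2000.
Opposition Stay Credit: +257 days → 10 May 2001.

2001-05-10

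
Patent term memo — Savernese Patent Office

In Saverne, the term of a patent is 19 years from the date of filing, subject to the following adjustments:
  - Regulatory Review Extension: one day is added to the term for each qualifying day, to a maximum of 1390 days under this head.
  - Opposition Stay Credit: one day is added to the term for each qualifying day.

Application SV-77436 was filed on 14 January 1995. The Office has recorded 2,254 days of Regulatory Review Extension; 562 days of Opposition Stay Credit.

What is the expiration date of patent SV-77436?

Base term: filing date + 19 years → 14 January 2014.
Regulatory Review Extension: 2254 days claimed exceeds the 1390-day cap, so +1390 days → 4 November 2017.
Opposition Stay Credit: +562 days → 20 May 2019.

2019-05-20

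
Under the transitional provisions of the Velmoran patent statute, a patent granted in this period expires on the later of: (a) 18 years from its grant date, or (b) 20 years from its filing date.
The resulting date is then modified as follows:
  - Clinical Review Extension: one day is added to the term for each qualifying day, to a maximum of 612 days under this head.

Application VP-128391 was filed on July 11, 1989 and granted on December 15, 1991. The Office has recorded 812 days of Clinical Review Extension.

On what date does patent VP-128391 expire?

(a) grant + 18 years → 15 December 2009.
(b) filing + 20 years → 11 July 2009.
Later of the two: 15 December 2009.
Clinical Review Extension: 812 days claimed exceeds the 612-day cap, so +612 days → 19 August 2011.

2011-08-19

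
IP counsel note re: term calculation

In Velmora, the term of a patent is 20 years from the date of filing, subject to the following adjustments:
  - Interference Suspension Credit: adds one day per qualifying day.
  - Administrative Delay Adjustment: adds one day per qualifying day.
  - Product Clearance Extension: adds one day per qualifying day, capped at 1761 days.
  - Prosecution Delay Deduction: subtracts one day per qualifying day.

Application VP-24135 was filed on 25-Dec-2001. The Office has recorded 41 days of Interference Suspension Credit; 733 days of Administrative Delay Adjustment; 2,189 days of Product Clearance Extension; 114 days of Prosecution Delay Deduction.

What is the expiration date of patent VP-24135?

Base term: filing date + 20 years → 25 December 2021.
Interference Suspension Credit: +41 days → 4 February 2022.
Administrative Delay Adjustment: +733 days → 7 February 2024.
Product Clearance Extension: 2189 days claimed exceeds the 1761-day cap, so +1761 days → 3 December 2028.
Prosecution Delay Deduction: −114 days → 11 August 2028.

2028-08-11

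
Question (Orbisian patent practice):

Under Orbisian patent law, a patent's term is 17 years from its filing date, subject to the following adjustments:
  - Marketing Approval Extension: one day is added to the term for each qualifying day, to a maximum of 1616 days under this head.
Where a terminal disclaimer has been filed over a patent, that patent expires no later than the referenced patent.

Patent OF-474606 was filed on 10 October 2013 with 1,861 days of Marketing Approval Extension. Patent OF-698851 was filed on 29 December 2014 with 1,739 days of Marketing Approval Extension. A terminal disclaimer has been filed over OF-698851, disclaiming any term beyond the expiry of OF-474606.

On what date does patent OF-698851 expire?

March 14, 2035

Natural term of OF-698851:
  Base: filing + 17 years → 29 December 2031.
  Marketing Approval Extension: 1739 days claimed exceeds the 1616-day cap, so +1616 days → 1 June 2036.
Expiry of referenced patent OF-474606:
  Base: filing + 17 years → 10 October 2030.
  Marketing Approval Extension: 1861 days claimed exceeds the 1616-day cap, so +1616 days → 14 March 2035.
Terminal disclaimer: OF-698851 expires on the earlier of 1 June 2036 and 14 March 2035.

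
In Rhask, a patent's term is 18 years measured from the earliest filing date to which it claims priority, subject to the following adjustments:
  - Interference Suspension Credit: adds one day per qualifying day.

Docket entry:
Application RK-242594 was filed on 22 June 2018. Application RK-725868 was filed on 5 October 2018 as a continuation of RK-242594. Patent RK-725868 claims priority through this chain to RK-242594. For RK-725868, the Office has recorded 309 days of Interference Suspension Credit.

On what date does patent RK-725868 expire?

Earliest priority filing: 22 June 2018.
Base term: 22 June 2018 + 18 years → 22 June 2036.
Interference Suspension Credit: +309 days → 27 April 2037.

2037-04-27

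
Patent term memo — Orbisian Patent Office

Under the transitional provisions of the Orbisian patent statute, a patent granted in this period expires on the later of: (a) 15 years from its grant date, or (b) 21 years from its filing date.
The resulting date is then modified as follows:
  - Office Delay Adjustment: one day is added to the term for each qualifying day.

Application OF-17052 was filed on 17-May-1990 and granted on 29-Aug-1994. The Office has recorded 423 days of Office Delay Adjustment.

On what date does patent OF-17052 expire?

2012-07-13

(a) grant + 15 years → 29 August 2009.
(b) filing + 21 years → 17 May 2011.
Later of the two: 17 May 2011.
Office Delay Adjustment: +423 days → 13 July 2012.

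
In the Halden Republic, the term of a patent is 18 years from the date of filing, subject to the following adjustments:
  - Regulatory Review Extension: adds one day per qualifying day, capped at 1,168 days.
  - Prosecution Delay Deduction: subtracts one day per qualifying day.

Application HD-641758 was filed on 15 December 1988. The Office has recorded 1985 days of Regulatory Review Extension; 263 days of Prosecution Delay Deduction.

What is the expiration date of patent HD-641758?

Base term: filing date + 18 years → 15 December 2006.
Regulatory Review Extension: 1985 days claimed exceeds the 1168-day cap, so +1168 days → 25 February 2010.
Prosecution Delay Deduction: −263 days → 7 June 2009.

June 7, 2009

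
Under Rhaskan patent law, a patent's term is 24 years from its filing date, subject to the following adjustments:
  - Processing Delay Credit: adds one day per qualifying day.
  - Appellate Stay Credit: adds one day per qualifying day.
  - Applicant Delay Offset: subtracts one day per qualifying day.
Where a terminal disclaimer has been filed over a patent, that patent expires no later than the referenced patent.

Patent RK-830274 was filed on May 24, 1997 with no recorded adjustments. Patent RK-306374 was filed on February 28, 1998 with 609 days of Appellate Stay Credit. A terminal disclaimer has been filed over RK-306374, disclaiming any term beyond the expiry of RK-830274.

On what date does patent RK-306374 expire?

May 24, 2021

Natural term of RK-306374:
  Base: filing + 24 years → 28 February 2022.
  Appellate Stay Credit: +609 days → 30 October 2023.
Expiry of referenced patent RK-830274:
  Base: filing + 24 years → 24 May 2021.
Terminal disclaimer: RK-306374 expires on the earlier of 30 October 2023 and 24 May 2021.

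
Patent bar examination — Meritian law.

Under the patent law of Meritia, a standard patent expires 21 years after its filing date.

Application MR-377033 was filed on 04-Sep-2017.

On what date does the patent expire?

Filing date + 21 years → 4 September 2038.

2038-09-04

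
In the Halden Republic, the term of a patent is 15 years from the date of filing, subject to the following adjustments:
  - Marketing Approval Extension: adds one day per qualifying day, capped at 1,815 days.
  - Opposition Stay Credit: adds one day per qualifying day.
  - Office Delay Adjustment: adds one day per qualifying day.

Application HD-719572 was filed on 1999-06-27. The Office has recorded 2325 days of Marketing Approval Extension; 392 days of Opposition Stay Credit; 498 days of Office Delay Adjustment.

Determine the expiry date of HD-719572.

November 22, 2021

Base term: filing date + 15 years → 27 June 2014.
Marketing Approval Extension: 2325 days claimed exceeds the 1815-day cap, so +1815 days → 16 June 2019.
Opposition Stay Credit: +392 days → 12 July 2020.
Office Delay Adjustment: +498 days → 22 November 2021.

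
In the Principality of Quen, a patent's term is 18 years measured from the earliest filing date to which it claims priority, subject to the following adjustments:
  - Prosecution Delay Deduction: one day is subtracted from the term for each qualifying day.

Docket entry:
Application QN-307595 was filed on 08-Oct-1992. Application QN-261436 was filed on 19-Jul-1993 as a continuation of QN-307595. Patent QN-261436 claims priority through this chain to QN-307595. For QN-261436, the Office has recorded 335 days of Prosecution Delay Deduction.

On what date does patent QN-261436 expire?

Earliest priority filing: 8 October 1992.
Base term: 8 October 1992 + 18 years → 8 October 2010.
Prosecution Delay Deduction: −335 days → 7 November 2009.

2009-11-07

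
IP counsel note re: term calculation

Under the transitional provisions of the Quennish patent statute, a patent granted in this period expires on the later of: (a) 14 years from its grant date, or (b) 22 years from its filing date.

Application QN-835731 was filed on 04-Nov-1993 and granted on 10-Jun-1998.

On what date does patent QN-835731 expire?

(a) grant + 14 years → 10 June 2012.
(b) filing + 22 years → 4 November 2015.
Later of the two: 4 November 2015.

November 4, 2015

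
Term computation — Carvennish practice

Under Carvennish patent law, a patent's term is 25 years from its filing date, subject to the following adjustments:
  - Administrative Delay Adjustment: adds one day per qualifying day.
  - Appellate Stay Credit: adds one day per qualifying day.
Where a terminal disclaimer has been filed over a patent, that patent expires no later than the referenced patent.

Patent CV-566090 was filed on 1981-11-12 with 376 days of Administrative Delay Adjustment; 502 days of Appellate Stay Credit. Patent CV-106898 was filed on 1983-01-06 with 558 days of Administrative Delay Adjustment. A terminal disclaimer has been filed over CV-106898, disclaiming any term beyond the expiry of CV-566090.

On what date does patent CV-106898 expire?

Natural term of CV-106898:
  Base: filing + 25 years → 6 January 2008.
  Administrative Delay Adjustment: +558 days → 17 July 2009.
Expiry of referenced patent CV-566090:
  Base: filing + 25 years → 12 November 2006.
  Administrative Delay Adjustment: +376 days → 23 November 2007.
  Appellate Stay Credit: +502 days → 8 April 2009.
Terminal disclaimer: CV-106898 expires on the earlier of 17 July 2009 and 8 April 2009.

April 8, 2009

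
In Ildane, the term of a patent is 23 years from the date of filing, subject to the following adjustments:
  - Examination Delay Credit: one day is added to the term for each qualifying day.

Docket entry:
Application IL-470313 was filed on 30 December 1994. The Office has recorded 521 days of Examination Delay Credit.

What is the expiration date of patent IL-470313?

June 4, 2019

Base term: filing date + 23 years → 30 December 2017.
Examination Delay Credit: +521 days → 4 June 2019.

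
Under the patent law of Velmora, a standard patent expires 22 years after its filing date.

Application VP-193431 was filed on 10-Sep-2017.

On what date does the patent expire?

Filing date + 22 years → 10 September 2039.

2039-09-10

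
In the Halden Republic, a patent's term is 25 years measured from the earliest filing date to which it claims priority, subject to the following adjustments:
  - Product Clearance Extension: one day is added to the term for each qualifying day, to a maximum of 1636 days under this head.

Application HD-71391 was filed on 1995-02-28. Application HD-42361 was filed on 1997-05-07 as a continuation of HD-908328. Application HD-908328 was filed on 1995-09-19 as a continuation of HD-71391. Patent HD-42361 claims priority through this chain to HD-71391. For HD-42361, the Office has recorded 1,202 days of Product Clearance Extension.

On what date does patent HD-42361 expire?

2023-06-14

Earliest priority filing: 28 February 1995.
Base term: 28 February 1995 + 25 years → 28 February 2020.
Product Clearance Extension: 1202 days (within the 1636-day cap) → +1202 days → 14 June 2023.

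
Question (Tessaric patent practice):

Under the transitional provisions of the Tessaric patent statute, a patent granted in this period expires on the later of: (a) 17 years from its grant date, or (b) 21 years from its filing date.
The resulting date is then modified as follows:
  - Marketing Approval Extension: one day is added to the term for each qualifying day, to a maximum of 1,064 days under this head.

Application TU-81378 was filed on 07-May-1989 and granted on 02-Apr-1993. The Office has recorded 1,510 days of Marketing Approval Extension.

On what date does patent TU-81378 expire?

(a) grant + 17 years → 2 April 2010.
(b) filing + 21 years → 7 May 2010.
Later of the two: 7 May 2010.
Marketing Approval Extension: 1510 days claimed exceeds the 1064-day cap, so +1064 days → 5 April 2013.

2013-04-05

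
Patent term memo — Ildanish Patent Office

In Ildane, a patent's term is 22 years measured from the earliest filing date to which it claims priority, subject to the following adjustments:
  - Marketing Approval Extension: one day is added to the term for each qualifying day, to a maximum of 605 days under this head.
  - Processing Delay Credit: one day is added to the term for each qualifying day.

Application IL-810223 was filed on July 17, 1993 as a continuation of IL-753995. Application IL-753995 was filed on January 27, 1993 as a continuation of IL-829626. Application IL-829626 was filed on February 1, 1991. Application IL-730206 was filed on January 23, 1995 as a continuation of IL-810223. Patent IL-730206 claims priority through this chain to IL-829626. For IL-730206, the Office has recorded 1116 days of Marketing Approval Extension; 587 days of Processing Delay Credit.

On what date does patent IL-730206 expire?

Earliest priority filing: 1 February 1991.
Base term: 1 February 1991 + 22 years → 1 February 2013.
Marketing Approval Extension: 1116 days claimed exceeds the 605-day cap, so +605 days → 29 September 2014.
Processing Delay Credit: +587 days → 8 May 2016.

2016-05-08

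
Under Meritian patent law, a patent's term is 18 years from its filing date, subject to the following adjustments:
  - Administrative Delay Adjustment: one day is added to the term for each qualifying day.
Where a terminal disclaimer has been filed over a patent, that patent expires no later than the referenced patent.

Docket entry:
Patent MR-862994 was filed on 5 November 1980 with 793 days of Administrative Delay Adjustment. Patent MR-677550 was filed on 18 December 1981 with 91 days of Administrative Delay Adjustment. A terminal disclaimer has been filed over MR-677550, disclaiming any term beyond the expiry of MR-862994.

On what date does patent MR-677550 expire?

2000-03-18

Natural term of MR-677550:
  Base: filing + 18 years → 18 December 1999.
  Administrative Delay Adjustment: +91 days → 18 March 2000.
Expiry of referenced patent MR-862994:
  Base: filing + 18 years → 5 November 1998.
  Administrative Delay Adjustment: +793 days → 6 January 2001.
Terminal disclaimer: MR-677550 expires on the earlier of 18 March 2000 and 6 January 2001.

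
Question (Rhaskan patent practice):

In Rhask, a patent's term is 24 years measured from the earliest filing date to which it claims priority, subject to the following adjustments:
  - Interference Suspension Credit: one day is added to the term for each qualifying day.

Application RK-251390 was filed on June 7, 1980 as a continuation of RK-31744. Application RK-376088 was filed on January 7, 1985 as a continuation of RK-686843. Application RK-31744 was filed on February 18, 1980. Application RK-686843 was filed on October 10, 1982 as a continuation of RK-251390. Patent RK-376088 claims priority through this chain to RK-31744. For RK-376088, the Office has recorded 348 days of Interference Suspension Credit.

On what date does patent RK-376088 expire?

Earliest priority filing: 18 February 1980.
Base term: 18 February 1980 + 24 years → 18 February 2004.
Interference Suspension Credit: +348 days → 31 January 2005.

January 31, 2005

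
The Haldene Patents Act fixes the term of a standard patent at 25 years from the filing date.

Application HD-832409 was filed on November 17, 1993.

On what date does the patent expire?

November 17, 2018

Filing date + 25 years → 17 November 2018.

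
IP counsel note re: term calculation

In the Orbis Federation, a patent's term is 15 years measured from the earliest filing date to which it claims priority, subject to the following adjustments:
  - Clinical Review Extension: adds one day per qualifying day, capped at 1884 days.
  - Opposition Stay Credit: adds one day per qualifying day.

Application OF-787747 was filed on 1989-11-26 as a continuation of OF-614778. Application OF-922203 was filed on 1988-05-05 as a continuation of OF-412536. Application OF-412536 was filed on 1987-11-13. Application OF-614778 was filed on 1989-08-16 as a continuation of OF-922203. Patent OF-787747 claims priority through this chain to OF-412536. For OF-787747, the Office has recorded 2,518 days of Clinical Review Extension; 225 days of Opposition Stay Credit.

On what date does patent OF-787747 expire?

Earliest priority filing: 13 November 1987.
Base term: 13 November 1987 + 15 years → 13 November 2002.
Clinical Review Extension: 2518 days claimed exceeds the 1884-day cap, so +1884 days → 10 January 2008.
Opposition Stay Credit: +225 days → 22 August 2008.

2008-08-22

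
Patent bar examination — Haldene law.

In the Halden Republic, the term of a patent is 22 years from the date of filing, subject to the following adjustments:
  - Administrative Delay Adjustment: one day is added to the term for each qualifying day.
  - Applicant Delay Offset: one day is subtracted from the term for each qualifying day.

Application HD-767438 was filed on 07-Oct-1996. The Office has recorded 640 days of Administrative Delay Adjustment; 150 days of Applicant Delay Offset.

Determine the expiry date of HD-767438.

2020-02-09

Base term: filing date + 22 years → 7 October 2018.
Administrative Delay Adjustment: +640 days → 8 July 2020.
Applicant Delay Offset: −150 days → 9 February 2020.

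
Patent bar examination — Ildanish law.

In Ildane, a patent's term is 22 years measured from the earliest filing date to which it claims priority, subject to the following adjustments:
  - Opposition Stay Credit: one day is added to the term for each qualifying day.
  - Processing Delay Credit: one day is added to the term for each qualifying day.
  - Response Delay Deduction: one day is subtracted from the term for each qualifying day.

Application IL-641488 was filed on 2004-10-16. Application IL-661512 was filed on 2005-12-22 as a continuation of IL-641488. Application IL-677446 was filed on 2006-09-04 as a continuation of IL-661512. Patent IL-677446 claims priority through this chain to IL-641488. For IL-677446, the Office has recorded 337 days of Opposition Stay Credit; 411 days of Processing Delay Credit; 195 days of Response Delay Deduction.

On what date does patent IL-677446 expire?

2028-04-21

Earliest priority filing: 16 October 2004.
Base term: 16 October 2004 + 22 years → 16 October 2026.
Opposition Stay Credit: +337 days → 18 September 2027.
Processing Delay Credit: +411 days → 2 November 2028.
Response Delay Deduction: −195 days → 21 April 2028.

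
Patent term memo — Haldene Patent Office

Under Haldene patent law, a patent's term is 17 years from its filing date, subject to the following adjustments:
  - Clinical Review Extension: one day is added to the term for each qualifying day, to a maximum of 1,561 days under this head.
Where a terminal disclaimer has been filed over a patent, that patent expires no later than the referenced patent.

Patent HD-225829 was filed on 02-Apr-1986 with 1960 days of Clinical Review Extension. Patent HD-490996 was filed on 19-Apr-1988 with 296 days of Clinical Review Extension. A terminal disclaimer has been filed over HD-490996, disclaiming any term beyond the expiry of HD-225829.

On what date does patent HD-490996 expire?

February 9, 2006

Natural term of HD-490996:
  Base: filing + 17 years → 19 April 2005.
  Clinical Review Extension: 296 days (within the 1561-day cap) → +296 days → 9 February 2006.
Expiry of referenced patent HD-225829:
  Base: filing + 17 years → 2 April 2003.
  Clinical Review Extension: 1960 days claimed exceeds the 1561-day cap, so +1561 days → 11 July 2007.
Terminal disclaimer: HD-490996 expires on the earlier of 9 February 2006 and 11 July 2007.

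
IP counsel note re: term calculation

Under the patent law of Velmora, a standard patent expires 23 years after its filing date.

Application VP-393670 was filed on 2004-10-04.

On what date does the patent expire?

2027-10-04

Filing date + 23 years → 4 October 2027.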